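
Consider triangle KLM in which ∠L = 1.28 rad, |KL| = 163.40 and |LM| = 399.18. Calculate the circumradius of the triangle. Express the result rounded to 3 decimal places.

By the law of cosines, |MK|² = |KL|² + |LM|² − 2·|KL|·|LM|·cos L = 1.4864e+05, so |MK| ≈ 385.54.
Area = ½·|KL|·|LM|·sin L ≈ 31244.
Circumradius = |MK|/(2 sin L) ≈ 201.22.

201.218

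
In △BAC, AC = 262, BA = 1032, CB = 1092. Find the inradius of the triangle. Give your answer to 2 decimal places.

Semiperimeter s = (262 + 1092 + 1032)/2 = 1193.
Heron's formula: area = √(1193·931·101·161) ≈ 1.3439e+05.
Inradius = area/s = 1.3439e+05/1193 ≈ 112.65.

112.65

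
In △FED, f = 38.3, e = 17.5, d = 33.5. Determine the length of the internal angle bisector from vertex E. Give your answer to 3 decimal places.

By the law of cosines, cos E = (d² + f² − e²) / (2·d·f) ≈ 0.88963, so ∠E ≈ 27.17°.
The bisector from E has length 2·d·f·cos(∠E/2)/(d+f) ≈ 34.739.

34.739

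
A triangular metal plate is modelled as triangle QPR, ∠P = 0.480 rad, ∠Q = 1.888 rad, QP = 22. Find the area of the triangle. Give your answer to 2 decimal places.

area ≈ 151.96

The third angle is ∠R = π − ∠Q − ∠P = 0.774 rad.
Law of sines: PR = QP·sin Q/sin R ≈ 29.916.
Law of sines: RQ = QP·sin P/sin R ≈ 14.54.
Area = ½·QP·PR·sin P ≈ 151.96.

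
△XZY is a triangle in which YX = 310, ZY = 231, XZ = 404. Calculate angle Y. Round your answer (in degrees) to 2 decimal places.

By the law of cosines, cos Y = (ZY² + YX² − XZ²) / (2·ZY·YX) ≈ -0.09604, so ∠Y ≈ 95.51°.

∠Y ≈ 95.51°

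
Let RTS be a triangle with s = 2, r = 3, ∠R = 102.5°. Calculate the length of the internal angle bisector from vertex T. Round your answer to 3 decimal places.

Law of sines: sin S = s·sin R/r ≈ 0.65086.
Since r ≥ s, only the acute value applies: ∠S ≈ 40.61°.
Then ∠T = 180° − ∠R − ∠S ≈ 36.89°.
Law of sines gives t = r·sin T/sin R ≈ 1.8447.
The bisector from T has length 2·s·r·cos(∠T/2)/(s+r) ≈ 2.2767.

2.277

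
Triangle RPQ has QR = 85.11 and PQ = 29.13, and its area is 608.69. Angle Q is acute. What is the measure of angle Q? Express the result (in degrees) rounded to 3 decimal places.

29.408

From area = ½·PQ·QR·sin Q, we get sin Q = 2·area/(PQ·QR) ≈ 0.49103.
Taking the acute solution, ∠Q ≈ 29.41°.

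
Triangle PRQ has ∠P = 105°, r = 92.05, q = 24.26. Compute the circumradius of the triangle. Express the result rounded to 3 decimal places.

52.324

By the law of cosines, p² = r² + q² − 2·r·q·cos P = 10218, so p ≈ 101.08.
Area = ½·r·q·sin P ≈ 1078.5.
Circumradius = p/(2 sin P) ≈ 52.324.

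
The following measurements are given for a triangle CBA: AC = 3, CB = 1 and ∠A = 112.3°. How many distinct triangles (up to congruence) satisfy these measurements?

AC·sin A = 3·sin(112.3°) ≈ 2.776.
Since ∠A is not acute, a triangle exists only if CB > AC; here CB ≤ AC, so there is no triangle.

0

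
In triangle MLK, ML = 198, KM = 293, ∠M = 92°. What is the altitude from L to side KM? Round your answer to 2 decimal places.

By the law of cosines, LK² = KM² + ML² − 2·KM·ML·cos M = 1.291e+05, so LK ≈ 359.31.
Area = ½·KM·ML·sin M ≈ 28989.
The altitude from L has length 2·area/KM ≈ 197.88.

197.88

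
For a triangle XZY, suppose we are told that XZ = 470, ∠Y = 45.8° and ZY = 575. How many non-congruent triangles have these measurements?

2

ZY·sin Y = 575·sin(45.8°) ≈ 412.2.
Since ZY sin Y < XZ < ZY (412.2 < 470 < 575), two triangles exist.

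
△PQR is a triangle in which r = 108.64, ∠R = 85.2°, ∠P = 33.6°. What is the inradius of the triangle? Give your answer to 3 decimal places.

21.715

The third angle is ∠Q = 180° − ∠R − ∠P = 61.20°.
Law of sines: p = r·sin P/sin R ≈ 60.332.
Law of sines: q = r·sin Q/sin R ≈ 95.537.
Area = ½·r·p·sin Q ≈ 2871.9.
Semiperimeter s = (60.332+95.537+108.64)/2 = 132.25.
Inradius = area/s = 2871.9/132.25 ≈ 21.715.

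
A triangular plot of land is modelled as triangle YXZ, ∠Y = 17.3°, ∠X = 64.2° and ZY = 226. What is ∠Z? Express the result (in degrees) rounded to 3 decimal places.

The third angle is ∠Z = 180° − ∠Y − ∠X = 98.50°.

∠Z ≈ 98.500°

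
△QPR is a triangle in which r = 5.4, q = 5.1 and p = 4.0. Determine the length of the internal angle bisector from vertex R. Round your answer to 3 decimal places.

By the law of cosines, cos R = (q² + p² − r²) / (2·q·p) ≈ 0.31495, so ∠R ≈ 71.64°.
The bisector from R has length 2·q·p·cos(∠R/2)/(q+p) ≈ 3.6355.

t_R ≈ 3.635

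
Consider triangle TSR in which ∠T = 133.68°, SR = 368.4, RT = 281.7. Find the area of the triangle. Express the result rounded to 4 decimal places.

Law of sines: sin S = RT·sin T/SR ≈ 0.55301.
Since SR ≥ RT, only the acute value applies: ∠S ≈ 33.57°.
Then ∠R = 180° − ∠T − ∠S ≈ 12.75°.
Law of sines gives TS = SR·sin R/sin T ≈ 112.39.
Area = ½·SR·RT·sin R ≈ 11449.

area ≈ 11448.6649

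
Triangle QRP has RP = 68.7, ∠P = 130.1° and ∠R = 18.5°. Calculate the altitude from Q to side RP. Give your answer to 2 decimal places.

The third angle is ∠Q = 180° − ∠R − ∠P = 31.40°.
Law of sines: PQ = RP·sin R/sin Q ≈ 41.84.
Law of sines: QR = RP·sin P/sin Q ≈ 100.86.
Area = ½·RP·PQ·sin P ≈ 1099.3.
The altitude from Q has length 2·area/RP ≈ 32.004.

h_Q ≈ 32.00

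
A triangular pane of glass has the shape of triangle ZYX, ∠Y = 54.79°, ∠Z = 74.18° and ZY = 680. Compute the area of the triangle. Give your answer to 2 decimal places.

The third angle is ∠X = 180° − ∠Z − ∠Y = 51.03°.
Law of sines: YX = ZY·sin Z/sin X ≈ 841.5.
Law of sines: XZ = ZY·sin Y/sin X ≈ 714.61.
Area = ½·ZY·YX·sin Y ≈ 2.3376e+05.

area ≈ 233763.84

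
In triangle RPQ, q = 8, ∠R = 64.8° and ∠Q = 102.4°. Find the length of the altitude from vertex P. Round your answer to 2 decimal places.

7.24

The third angle is ∠P = 180° − ∠Q − ∠R = 12.80°.
Law of sines: r = q·sin R/sin Q ≈ 7.4115.
Law of sines: p = q·sin P/sin Q ≈ 1.8147.
Area = ½·q·r·sin P ≈ 6.568.
The altitude from P has length 2·area/p ≈ 7.2386.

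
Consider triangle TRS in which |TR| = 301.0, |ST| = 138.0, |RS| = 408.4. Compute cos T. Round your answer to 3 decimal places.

By the law of cosines, cos T = (|ST|² + |TR|² − |RS|²) / (2·|ST|·|TR|) ≈ -0.68787, so ∠T ≈ 133.46°.

-0.688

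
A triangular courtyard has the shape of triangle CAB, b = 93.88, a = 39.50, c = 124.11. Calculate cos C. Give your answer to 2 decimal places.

-0.68

By the law of cosines, cos C = (a² + b² − c²) / (2·a·b) ≈ -0.67816, so ∠C ≈ 2.316 rad.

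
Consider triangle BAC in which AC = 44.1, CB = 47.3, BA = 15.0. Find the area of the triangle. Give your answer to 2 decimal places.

330.32

Semiperimeter s = (44.1 + 47.3 + 15)/2 = 53.2.
Heron's formula: area = √(53.2·9.1·5.9·38.2) ≈ 330.32.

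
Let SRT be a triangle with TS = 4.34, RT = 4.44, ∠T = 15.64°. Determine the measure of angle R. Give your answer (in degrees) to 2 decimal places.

By the law of cosines, SR² = RT² + TS² − 2·RT·TS·cos T = 1.4369, so SR ≈ 1.1987.
Law of cosines again: cos R = (SR² + RT² − TS²)/(2·SR·RT) ≈ 0.21747, so ∠R ≈ 77.44°.

77.44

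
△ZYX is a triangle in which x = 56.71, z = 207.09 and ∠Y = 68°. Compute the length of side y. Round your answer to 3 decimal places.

By the law of cosines, y² = x² + z² − 2·x·z·cos Y = 37303, so y ≈ 193.14.

193.141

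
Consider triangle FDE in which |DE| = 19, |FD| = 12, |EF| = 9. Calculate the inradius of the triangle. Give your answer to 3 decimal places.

2.098

Semiperimeter s = (19 + 9 + 12)/2 = 20.
Heron's formula: area = √(20·1·11·8) ≈ 41.952.
Inradius = area/s = 41.952/20 ≈ 2.0976.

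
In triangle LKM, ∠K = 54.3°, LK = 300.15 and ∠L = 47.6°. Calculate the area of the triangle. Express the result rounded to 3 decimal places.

The third angle is ∠M = 180° − ∠L − ∠K = 78.10°.
Law of sines: KM = LK·sin L/sin M ≈ 226.52.
Law of sines: ML = LK·sin K/sin M ≈ 249.1.
Area = ½·LK·KM·sin K ≈ 27606.

27606.212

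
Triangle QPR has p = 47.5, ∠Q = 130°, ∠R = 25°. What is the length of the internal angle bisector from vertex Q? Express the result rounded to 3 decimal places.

The third angle is ∠P = 180° − ∠R − ∠Q = 25.00°.
Law of sines: q = p·sin Q/sin P ≈ 86.099.
Law of sines: r = p·sin R/sin P ≈ 47.5.
The bisector from Q has length 2·p·r·cos(∠Q/2)/(p+r) ≈ 20.074.

t_Q ≈ 20.074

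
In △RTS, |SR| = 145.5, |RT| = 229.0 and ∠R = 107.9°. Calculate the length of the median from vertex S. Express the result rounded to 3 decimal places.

m_S ≈ 211.001

By the law of cosines, |TS|² = |SR|² + |RT|² − 2·|SR|·|RT|·cos R = 94093, so |TS| ≈ 306.75.
Median from S: ½√(2·|TS|² + 2·|SR|² − |RT|²) ≈ 211.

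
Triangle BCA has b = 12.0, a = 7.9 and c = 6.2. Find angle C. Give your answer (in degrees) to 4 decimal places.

By the law of cosines, cos C = (a² + b² − c²) / (2·a·b) ≈ 0.88592, so ∠C ≈ 27.64°.

∠C ≈ 27.6353°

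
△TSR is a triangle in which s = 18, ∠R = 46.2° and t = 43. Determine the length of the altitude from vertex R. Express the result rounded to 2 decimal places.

By the law of cosines, r² = t² + s² − 2·t·s·cos R = 1101.6, so r ≈ 33.19.
Area = ½·t·s·sin R ≈ 279.32.
The altitude from R has length 2·area/r ≈ 16.832.

h_R ≈ 16.83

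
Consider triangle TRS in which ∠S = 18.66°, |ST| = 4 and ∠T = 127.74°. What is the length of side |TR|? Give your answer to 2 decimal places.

The third angle is ∠R = 180° − ∠S − ∠T = 33.60°.
Law of sines: |TR| = |ST|·sin S/sin R ≈ 2.3127.

2.31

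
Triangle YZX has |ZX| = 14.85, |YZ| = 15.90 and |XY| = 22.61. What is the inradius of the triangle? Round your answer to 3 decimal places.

Semiperimeter s = (14.85 + 22.61 + 15.9)/2 = 26.68.
Heron's formula: area = √(26.68·11.83·4.07·10.78) ≈ 117.68.
Inradius = area/s = 117.68/26.68 ≈ 4.4107.

4.411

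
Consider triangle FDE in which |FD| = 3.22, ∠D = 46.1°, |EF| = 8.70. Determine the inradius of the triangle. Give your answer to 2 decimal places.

r ≈ 1.09

Law of sines: sin E = |FD|·sin D/|EF| ≈ 0.26669.
Since |EF| ≥ |FD|, only the acute value applies: ∠E ≈ 15.47°.
Then ∠F = 180° − ∠D − ∠E ≈ 118.43°.
Law of sines gives |DE| = |EF|·sin F/sin D ≈ 10.618.
Area = ½·|EF|·|FD|·sin F ≈ 12.317.
Semiperimeter s = (10.618+8.7+3.22)/2 = 11.269.
Inradius = area/s = 12.317/11.269 ≈ 1.0931.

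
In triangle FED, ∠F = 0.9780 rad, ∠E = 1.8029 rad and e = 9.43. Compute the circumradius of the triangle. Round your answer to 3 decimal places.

The third angle is ∠D = π − ∠F − ∠E = 0.3607 rad.
Law of sines: f = e·sin F/sin E ≈ 8.0366.
Law of sines: d = e·sin D/sin E ≈ 3.4198.
Circumradius = e/(2 sin E) ≈ 4.8449.

R ≈ 4.845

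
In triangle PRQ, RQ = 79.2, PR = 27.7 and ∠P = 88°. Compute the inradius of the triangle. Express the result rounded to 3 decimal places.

Law of sines: sin Q = PR·sin P/RQ ≈ 0.34953.
Since RQ ≥ PR, only the acute value applies: ∠Q ≈ 20.46°.
Then ∠R = 180° − ∠P − ∠Q ≈ 71.54°.
Law of sines gives QP = RQ·sin R/sin P ≈ 75.171.
Area = ½·RQ·PR·sin R ≈ 1040.5.
Semiperimeter s = (79.2+75.171+27.7)/2 = 91.036.
Inradius = area/s = 1040.5/91.036 ≈ 11.429.

r ≈ 11.429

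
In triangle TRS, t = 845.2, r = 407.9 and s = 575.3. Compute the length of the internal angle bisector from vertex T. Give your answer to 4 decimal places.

By the law of cosines, cos T = (r² + s² − t²) / (2·r·s) ≈ -0.46238, so ∠T ≈ 117.54°.
The bisector from T has length 2·r·s·cos(∠T/2)/(r+s) ≈ 247.49.

247.4898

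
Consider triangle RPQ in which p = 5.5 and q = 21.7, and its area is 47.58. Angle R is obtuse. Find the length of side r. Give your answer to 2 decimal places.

25.40

From area = ½·p·q·sin R, we get sin R = 2·area/(p·q) ≈ 0.79732.
Taking the obtuse solution, ∠R ≈ 127.13°.
Law of cosines then gives r ≈ 25.401.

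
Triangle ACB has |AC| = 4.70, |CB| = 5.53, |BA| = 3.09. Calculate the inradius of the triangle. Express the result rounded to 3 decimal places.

Semiperimeter s = (5.53 + 3.09 + 4.7)/2 = 6.66.
Heron's formula: area = √(6.66·1.13·3.57·1.96) ≈ 7.2567.
Inradius = area/s = 7.2567/6.66 ≈ 1.0896.

1.090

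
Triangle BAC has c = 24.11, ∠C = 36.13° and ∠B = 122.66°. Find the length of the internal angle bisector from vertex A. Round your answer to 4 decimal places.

The third angle is ∠A = 180° − ∠C − ∠B = 21.21°.
Law of sines: b = c·sin B/sin C ≈ 34.425.
Law of sines: a = c·sin A/sin C ≈ 14.794.
The bisector from A has length 2·c·b·cos(∠A/2)/(c+b) ≈ 27.874.

t_A ≈ 27.8744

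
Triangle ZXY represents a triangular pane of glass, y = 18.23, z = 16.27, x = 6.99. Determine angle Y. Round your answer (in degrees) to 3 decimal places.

94.731

By the law of cosines, cos Y = (z² + x² − y²) / (2·z·x) ≈ -0.08248, so ∠Y ≈ 94.73°.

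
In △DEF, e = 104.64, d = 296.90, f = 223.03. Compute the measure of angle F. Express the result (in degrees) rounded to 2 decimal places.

37.41

By the law of cosines, cos F = (d² + e² − f²) / (2·d·e) ≈ 0.79434, so ∠F ≈ 37.41°.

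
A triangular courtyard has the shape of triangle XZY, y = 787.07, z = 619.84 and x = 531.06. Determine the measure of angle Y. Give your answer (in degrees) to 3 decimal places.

∠Y ≈ 85.928°

By the law of cosines, cos Y = (x² + z² − y²) / (2·x·z) ≈ 0.07101, so ∠Y ≈ 85.93°.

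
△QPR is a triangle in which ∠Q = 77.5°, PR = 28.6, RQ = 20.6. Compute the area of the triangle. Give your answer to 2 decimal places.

Law of sines: sin P = RQ·sin Q/PR ≈ 0.70321.
Since PR ≥ RQ, only the acute value applies: ∠P ≈ 44.68°.
Then ∠R = 180° − ∠Q − ∠P ≈ 57.82°.
Law of sines gives QP = PR·sin R/sin Q ≈ 24.793.
Area = ½·PR·RQ·sin R ≈ 249.31.

area ≈ 249.31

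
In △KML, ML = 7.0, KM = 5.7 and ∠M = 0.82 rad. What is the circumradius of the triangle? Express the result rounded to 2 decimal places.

R ≈ 3.56

By the law of cosines, LK² = KM² + ML² − 2·KM·ML·cos M = 27.049, so LK ≈ 5.2008.
Area = ½·KM·ML·sin M ≈ 14.586.
Circumradius = LK/(2 sin M) ≈ 3.5566.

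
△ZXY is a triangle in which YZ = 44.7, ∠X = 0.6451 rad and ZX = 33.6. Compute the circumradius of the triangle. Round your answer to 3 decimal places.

Law of sines: sin Y = ZX·sin X/YZ ≈ 0.45197.
Since YZ ≥ ZX, only the acute value applies: ∠Y ≈ 0.4690 rad.
Then ∠Z = π − ∠X − ∠Y ≈ 2.0275 rad.
Law of sines gives XY = YZ·sin Z/sin X ≈ 66.722.
Circumradius = YZ/(2 sin X) ≈ 37.171.

R ≈ 37.171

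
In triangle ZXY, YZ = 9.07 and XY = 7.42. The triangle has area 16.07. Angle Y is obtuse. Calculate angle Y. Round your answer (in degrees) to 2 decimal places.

151.47

From area = ½·XY·YZ·sin Y, we get sin Y = 2·area/(XY·YZ) ≈ 0.47757.
Taking the obtuse solution, ∠Y ≈ 151.47°.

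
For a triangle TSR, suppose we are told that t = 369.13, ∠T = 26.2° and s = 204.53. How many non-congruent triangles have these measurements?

s·sin T = 204.53·sin(26.2°) ≈ 90.3.
Since t ≥ s, exactly one triangle exists.

1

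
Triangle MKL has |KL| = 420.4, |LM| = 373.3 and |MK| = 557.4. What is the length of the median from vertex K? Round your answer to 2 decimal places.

457.03

Median from K: ½√(2·|MK|² + 2·|KL|² − |LM|²) ≈ 457.03.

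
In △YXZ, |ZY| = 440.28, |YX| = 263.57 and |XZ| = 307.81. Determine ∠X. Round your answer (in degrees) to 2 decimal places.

100.52

By the law of cosines, cos X = (|YX|² + |XZ|² − |ZY|²) / (2·|YX|·|XZ|) ≈ -0.18261, so ∠X ≈ 100.52°.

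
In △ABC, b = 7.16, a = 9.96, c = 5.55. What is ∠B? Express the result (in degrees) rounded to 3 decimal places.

By the law of cosines, cos B = (c² + a² − b²) / (2·c·a) ≈ 0.71220, so ∠B ≈ 44.59°.

∠B ≈ 44.585°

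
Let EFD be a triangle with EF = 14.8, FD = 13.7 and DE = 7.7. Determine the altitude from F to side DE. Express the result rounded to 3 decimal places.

h_F ≈ 13.579

Semiperimeter s = (13.7 + 7.7 + 14.8)/2 = 18.1.
Heron's formula: area = √(18.1·4.4·10.4·3.3) ≈ 52.28.
The altitude from F has length 2·area/DE ≈ 13.579.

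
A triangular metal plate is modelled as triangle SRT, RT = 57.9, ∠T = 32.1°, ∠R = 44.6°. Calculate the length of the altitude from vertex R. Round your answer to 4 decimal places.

The third angle is ∠S = 180° − ∠R − ∠T = 103.30°.
Law of sines: TS = RT·sin R/sin S ≈ 41.775.
Law of sines: SR = RT·sin T/sin S ≈ 31.616.
Area = ½·RT·TS·sin T ≈ 642.67.
The altitude from R has length 2·area/TS ≈ 30.768.

30.7680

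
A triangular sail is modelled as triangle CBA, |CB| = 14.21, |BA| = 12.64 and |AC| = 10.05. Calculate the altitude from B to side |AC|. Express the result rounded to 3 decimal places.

Semiperimeter s = (12.64 + 10.05 + 14.21)/2 = 18.45.
Heron's formula: area = √(18.45·5.81·8.4·4.24) ≈ 61.789.
The altitude from B has length 2·area/|AC| ≈ 12.296.

12.296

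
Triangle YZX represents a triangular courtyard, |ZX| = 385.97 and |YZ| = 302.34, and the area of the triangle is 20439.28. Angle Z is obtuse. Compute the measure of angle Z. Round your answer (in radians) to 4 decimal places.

2.7837

From area = ½·|YZ|·|ZX|·sin Z, we get sin Z = 2·area/(|YZ|·|ZX|) ≈ 0.35031.
Taking the obtuse solution, ∠Z ≈ 2.784 rad.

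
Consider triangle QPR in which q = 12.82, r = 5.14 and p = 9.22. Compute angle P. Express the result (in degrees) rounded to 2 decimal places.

∠P ≈ 36.63°

By the law of cosines, cos P = (r² + q² − p²) / (2·r·q) ≈ 0.80252, so ∠P ≈ 36.63°.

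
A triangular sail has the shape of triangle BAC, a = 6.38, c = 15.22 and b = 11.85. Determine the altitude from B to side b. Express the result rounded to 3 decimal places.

Semiperimeter s = (11.85 + 6.38 + 15.22)/2 = 16.725.
Heron's formula: area = √(16.725·4.875·10.345·1.505) ≈ 35.629.
The altitude from B has length 2·area/b ≈ 6.0133.

h_B ≈ 6.013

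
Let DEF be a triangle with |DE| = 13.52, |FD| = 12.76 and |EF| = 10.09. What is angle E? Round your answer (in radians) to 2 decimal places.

By the law of cosines, cos E = (|DE|² + |EF|² − |FD|²) / (2·|DE|·|EF|) ≈ 0.44636, so ∠E ≈ 1.1081 rad.

∠E ≈ 1.11 rad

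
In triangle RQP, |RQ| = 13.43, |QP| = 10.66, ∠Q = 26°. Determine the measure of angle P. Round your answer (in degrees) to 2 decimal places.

103.48

By the law of cosines, |PR|² = |RQ|² + |QP|² − 2·|RQ|·|QP|·cos Q = 36.651, so |PR| ≈ 6.054.
Law of cosines again: cos P = (|QP|² + |PR|² − |RQ|²)/(2·|QP|·|PR|) ≈ -0.23304, so ∠P ≈ 103.48°.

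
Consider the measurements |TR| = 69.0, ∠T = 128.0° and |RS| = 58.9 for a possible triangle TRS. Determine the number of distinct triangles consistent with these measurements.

|TR|·sin T = 69.0·sin(128.0°) ≈ 54.37.
Since ∠T is not acute, a triangle exists only if |RS| > |TR|; here |RS| ≤ |TR|, so there is no triangle.

0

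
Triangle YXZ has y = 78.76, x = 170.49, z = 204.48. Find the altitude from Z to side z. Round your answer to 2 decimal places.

Semiperimeter s = (78.76 + 170.49 + 204.48)/2 = 226.87.
Heron's formula: area = √(226.87·148.11·56.375·22.385) ≈ 6511.6.
The altitude from Z has length 2·area/z ≈ 63.69.

h_Z ≈ 63.69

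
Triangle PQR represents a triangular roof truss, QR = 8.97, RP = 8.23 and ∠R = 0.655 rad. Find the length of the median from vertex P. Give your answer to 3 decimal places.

By the law of cosines, PQ² = QR² + RP² − 2·QR·RP·cos R = 31.103, so PQ ≈ 5.577.
Median from P: ½√(2·RP² + 2·PQ² − QR²) ≈ 5.4132.

5.413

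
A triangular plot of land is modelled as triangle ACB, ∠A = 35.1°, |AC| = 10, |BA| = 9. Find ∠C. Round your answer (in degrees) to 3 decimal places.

63.001

By the law of cosines, |CB|² = |BA|² + |AC|² − 2·|BA|·|AC|·cos A = 33.733, so |CB| ≈ 5.808.
Law of cosines again: cos C = (|AC|² + |CB|² − |BA|²)/(2·|AC|·|CB|) ≈ 0.45397, so ∠C ≈ 63.00°.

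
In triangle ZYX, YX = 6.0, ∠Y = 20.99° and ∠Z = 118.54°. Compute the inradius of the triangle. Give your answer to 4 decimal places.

The third angle is ∠X = 180° − ∠Z − ∠Y = 40.47°.
Law of sines: XZ = YX·sin Y/sin Z ≈ 2.4465.
Law of sines: ZY = YX·sin X/sin Z ≈ 4.433.
Area = ½·YX·XZ·sin X ≈ 4.7637.
Semiperimeter s = (6+2.4465+4.433)/2 = 6.4397.
Inradius = area/s = 4.7637/6.4397 ≈ 0.73974.

r ≈ 0.7397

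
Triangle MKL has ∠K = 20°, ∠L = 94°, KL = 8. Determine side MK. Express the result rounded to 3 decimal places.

8.736

The third angle is ∠M = 180° − ∠K − ∠L = 66.00°.
Law of sines: MK = KL·sin L/sin M ≈ 8.7358.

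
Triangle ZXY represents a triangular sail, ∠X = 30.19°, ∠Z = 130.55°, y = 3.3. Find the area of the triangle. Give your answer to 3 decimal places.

6.307

The third angle is ∠Y = 180° − ∠Z − ∠X = 19.26°.
Law of sines: z = y·sin Z/sin Y ≈ 7.6017.
Law of sines: x = y·sin X/sin Y ≈ 5.0309.
Area = ½·y·z·sin X ≈ 6.3074.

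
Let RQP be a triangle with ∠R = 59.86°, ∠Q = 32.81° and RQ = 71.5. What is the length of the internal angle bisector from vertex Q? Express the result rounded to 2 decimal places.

The third angle is ∠P = 180° − ∠R − ∠Q = 87.33°.
Law of sines: QP = RQ·sin R/sin P ≈ 61.9.
Law of sines: PR = RQ·sin Q/sin P ≈ 38.785.
The bisector from Q has length 2·RQ·QP·cos(∠Q/2)/(RQ+QP) ≈ 63.653.

63.65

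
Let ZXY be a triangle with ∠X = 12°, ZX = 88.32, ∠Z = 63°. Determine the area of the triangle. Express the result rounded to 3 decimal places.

The third angle is ∠Y = 180° − ∠Z − ∠X = 105.00°.
Law of sines: XY = ZX·sin Z/sin Y ≈ 81.47.
Law of sines: YZ = ZX·sin X/sin Y ≈ 19.011.
Area = ½·ZX·XY·sin X ≈ 748.

748.004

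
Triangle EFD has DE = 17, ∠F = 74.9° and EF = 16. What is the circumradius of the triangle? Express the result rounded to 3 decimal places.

Law of sines: sin D = EF·sin F/DE ≈ 0.90868.
Since DE ≥ EF, only the acute value applies: ∠D ≈ 65.32°.
Then ∠E = 180° − ∠F − ∠D ≈ 39.78°.
Law of sines gives FD = DE·sin E/sin F ≈ 11.265.
Circumradius = DE/(2 sin F) ≈ 8.804.

R ≈ 8.804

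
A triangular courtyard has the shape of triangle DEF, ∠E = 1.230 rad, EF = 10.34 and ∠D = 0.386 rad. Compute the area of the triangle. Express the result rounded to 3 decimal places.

area ≈ 133.689

The third angle is ∠F = π − ∠D − ∠E = 1.526 rad.
Law of sines: FD = EF·sin E/sin D ≈ 25.885.
Law of sines: DE = EF·sin F/sin D ≈ 27.436.
Area = ½·EF·FD·sin F ≈ 133.69.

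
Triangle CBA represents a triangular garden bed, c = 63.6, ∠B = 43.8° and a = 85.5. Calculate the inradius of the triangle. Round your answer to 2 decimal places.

r ≈ 18.07

By the law of cosines, b² = a² + c² − 2·a·c·cos B = 3505.6, so b ≈ 59.208.
Area = ½·a·c·sin B ≈ 1881.9.
Semiperimeter s = (63.6+59.208+85.5)/2 = 104.15.
Inradius = area/s = 1881.9/104.15 ≈ 18.068.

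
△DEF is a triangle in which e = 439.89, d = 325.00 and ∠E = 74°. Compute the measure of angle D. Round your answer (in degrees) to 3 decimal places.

Law of sines: sin D = d·sin E/e ≈ 0.71020.
Since e ≥ d, only the acute value applies: ∠D ≈ 45.25°.
Then ∠F = 180° − ∠E − ∠D ≈ 60.75°.

∠D ≈ 45.251°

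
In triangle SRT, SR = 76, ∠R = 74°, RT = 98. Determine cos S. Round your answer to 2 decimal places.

0.46

By the law of cosines, TS² = SR² + RT² − 2·SR·RT·cos R = 11274, so TS ≈ 106.18.
Law of cosines again: cos S = (TS² + SR² − RT²)/(2·TS·SR) ≈ 0.46136, so ∠S ≈ 62.52°.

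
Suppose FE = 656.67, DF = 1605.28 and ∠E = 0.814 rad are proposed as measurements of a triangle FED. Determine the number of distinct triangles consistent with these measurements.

1

FE·sin E = 656.67·sin(0.814 rad) ≈ 477.4.
Since DF ≥ FE, exactly one triangle exists.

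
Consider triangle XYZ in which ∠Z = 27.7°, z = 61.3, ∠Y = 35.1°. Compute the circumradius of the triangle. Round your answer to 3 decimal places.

The third angle is ∠X = 180° − ∠Y − ∠Z = 117.20°.
Law of sines: x = z·sin X/sin Z ≈ 117.29.
Law of sines: y = z·sin Y/sin Z ≈ 75.828.
Circumradius = z/(2 sin Z) ≈ 65.936.

65.936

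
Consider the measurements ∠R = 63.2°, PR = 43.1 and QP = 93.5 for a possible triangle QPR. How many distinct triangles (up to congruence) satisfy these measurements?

PR·sin R = 43.1·sin(63.2°) ≈ 38.47.
Since QP ≥ PR, exactly one triangle exists.

1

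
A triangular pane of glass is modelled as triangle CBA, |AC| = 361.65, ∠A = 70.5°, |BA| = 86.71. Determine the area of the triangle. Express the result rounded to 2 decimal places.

area ≈ 14779.99

Area = ½·|BA|·|AC|·sin A ≈ 14780.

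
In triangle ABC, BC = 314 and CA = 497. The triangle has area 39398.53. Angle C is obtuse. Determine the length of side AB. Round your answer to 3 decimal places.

784.227

From area = ½·BC·CA·sin C, we get sin C = 2·area/(BC·CA) ≈ 0.50492.
Taking the obtuse solution, ∠C ≈ 149.67°.
Law of cosines then gives AB ≈ 784.23.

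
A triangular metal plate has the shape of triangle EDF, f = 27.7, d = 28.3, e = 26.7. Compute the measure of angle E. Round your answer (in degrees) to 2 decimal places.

By the law of cosines, cos E = (d² + f² − e²) / (2·d·f) ≈ 0.54553, so ∠E ≈ 56.94°.

∠E ≈ 56.94°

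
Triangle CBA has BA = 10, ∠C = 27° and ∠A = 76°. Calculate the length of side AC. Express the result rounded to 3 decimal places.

21.462

The third angle is ∠B = 180° − ∠A − ∠C = 77.00°.
Law of sines: AC = BA·sin B/sin C ≈ 21.462.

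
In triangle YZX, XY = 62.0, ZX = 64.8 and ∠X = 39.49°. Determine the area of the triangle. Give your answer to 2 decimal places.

area ≈ 1277.48

Area = ½·ZX·XY·sin X ≈ 1277.5.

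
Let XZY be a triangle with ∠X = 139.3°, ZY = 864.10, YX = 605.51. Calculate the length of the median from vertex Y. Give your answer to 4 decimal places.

Law of sines: sin Z = YX·sin X/ZY ≈ 0.45695.
Since ZY ≥ YX, only the acute value applies: ∠Z ≈ 27.19°.
Then ∠Y = 180° − ∠X − ∠Z ≈ 13.51°.
Law of sines gives XZ = ZY·sin Y/sin X ≈ 309.55.
Median from Y: ½√(2·ZY² + 2·YX² − XZ²) ≈ 729.86.

m_Y ≈ 729.8630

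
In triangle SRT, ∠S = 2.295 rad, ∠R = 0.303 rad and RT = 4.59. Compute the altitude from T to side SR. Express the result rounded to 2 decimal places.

h_T ≈ 1.37

The third angle is ∠T = π − ∠S − ∠R = 0.544 rad.
Law of sines: TS = RT·sin R/sin S ≈ 1.8285.
Law of sines: SR = RT·sin T/sin S ≈ 3.1695.
Area = ½·RT·TS·sin T ≈ 2.1704.
The altitude from T has length 2·area/SR ≈ 1.3696.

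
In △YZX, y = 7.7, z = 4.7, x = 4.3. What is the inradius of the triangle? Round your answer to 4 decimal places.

Semiperimeter s = (7.7 + 4.7 + 4.3)/2 = 8.35.
Heron's formula: area = √(8.35·0.65·3.65·4.05) ≈ 8.9572.
Inradius = area/s = 8.9572/8.35 ≈ 1.0727.

r ≈ 1.0727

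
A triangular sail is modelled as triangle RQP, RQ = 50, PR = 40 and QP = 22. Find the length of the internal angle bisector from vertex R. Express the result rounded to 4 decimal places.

By the law of cosines, cos R = (PR² + RQ² − QP²) / (2·PR·RQ) ≈ 0.90400, so ∠R ≈ 25.31°.
The bisector from R has length 2·PR·RQ·cos(∠R/2)/(PR+RQ) ≈ 43.365.

t_R ≈ 43.3647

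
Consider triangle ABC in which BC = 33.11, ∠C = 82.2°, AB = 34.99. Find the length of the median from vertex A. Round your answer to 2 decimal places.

Law of sines: sin A = BC·sin C/AB ≈ 0.93752.
Since AB ≥ BC, only the acute value applies: ∠A ≈ 69.64°.
Then ∠B = 180° − ∠C − ∠A ≈ 28.16°.
Law of sines gives CA = AB·sin B/sin C ≈ 16.668.
Median from A: ½√(2·CA² + 2·AB² − BC²) ≈ 21.84.

21.84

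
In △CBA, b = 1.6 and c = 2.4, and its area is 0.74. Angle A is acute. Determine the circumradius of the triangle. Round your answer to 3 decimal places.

R ≈ 1.441

From area = ½·c·b·sin A, we get sin A = 2·area/(c·b) ≈ 0.38542.
Taking the acute solution, ∠A ≈ 22.67°.
Law of cosines then gives a ≈ 1.1106.
Circumradius = a/(2 sin A) ≈ 1.4407.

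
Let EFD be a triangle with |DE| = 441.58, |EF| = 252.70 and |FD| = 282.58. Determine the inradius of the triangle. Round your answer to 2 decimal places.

Semiperimeter s = (282.58 + 441.58 + 252.7)/2 = 488.43.
Heron's formula: area = √(488.43·205.85·46.85·235.73) ≈ 33323.
Inradius = area/s = 33323/488.43 ≈ 68.224.

r ≈ 68.22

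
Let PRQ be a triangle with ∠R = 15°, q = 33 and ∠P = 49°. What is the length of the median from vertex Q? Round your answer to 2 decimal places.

The third angle is ∠Q = 180° − ∠P − ∠R = 116.00°.
Law of sines: p = q·sin P/sin Q ≈ 27.71.
Law of sines: r = q·sin R/sin Q ≈ 9.5028.
Median from Q: ½√(2·p² + 2·r² − q²) ≈ 12.523.

m_Q ≈ 12.52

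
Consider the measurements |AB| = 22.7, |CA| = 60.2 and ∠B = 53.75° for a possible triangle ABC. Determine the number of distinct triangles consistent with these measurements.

1

|AB|·sin B = 22.7·sin(53.75°) ≈ 18.31.
Since |CA| ≥ |AB|, exactly one triangle exists.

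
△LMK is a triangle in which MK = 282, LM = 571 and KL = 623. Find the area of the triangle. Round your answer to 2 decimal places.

area ≈ 80392.91

Semiperimeter s = (282 + 623 + 571)/2 = 738.
Heron's formula: area = √(738·456·115·167) ≈ 80393.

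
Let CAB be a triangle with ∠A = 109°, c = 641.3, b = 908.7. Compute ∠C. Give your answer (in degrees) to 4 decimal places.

28.4848

By the law of cosines, a² = b² + c² − 2·b·c·cos A = 1.6165e+06, so a ≈ 1271.4.
Law of cosines again: cos C = (a² + b² − c²)/(2·a·b) ≈ 0.87894, so ∠C ≈ 28.48°.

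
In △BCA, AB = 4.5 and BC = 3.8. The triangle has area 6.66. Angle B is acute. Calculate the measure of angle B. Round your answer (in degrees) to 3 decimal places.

∠B ≈ 51.164°

From area = ½·AB·BC·sin B, we get sin B = 2·area/(AB·BC) ≈ 0.77895.
Taking the acute solution, ∠B ≈ 51.16°.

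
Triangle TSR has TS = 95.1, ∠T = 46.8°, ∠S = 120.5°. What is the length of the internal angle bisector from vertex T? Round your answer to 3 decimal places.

The third angle is ∠R = 180° − ∠T − ∠S = 12.70°.
Law of sines: SR = TS·sin T/sin R ≈ 315.33.
Law of sines: RT = TS·sin S/sin R ≈ 372.72.
The bisector from T has length 2·RT·TS·cos(∠T/2)/(RT+TS) ≈ 139.07.

t_T ≈ 139.072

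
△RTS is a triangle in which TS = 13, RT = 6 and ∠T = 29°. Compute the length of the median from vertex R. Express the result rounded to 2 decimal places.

m_R ≈ 3.17

By the law of cosines, SR² = RT² + TS² − 2·RT·TS·cos T = 68.559, so SR ≈ 8.2801.
Median from R: ½√(2·SR² + 2·RT² − TS²) ≈ 3.167.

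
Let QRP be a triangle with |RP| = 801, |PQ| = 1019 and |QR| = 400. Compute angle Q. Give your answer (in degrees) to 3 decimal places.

46.924

By the law of cosines, cos Q = (|PQ|² + |QR|² − |RP|²) / (2·|PQ|·|QR|) ≈ 0.68297, so ∠Q ≈ 46.92°.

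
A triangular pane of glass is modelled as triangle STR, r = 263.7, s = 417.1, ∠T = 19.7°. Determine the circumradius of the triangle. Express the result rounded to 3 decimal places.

283.014

By the law of cosines, t² = r² + s² − 2·r·s·cos T = 36407, so t ≈ 190.81.
Area = ½·r·s·sin T ≈ 18538.
Circumradius = t/(2 sin T) ≈ 283.01.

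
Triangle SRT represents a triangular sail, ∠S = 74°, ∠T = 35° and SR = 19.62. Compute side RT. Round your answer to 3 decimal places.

The third angle is ∠R = 180° − ∠T − ∠S = 71.00°.
Law of sines: RT = SR·sin S/sin T ≈ 32.881.

32.881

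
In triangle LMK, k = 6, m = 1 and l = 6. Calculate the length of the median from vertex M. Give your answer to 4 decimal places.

m_M ≈ 5.9791

Median from M: ½√(2·k² + 2·l² − m²) ≈ 5.9791.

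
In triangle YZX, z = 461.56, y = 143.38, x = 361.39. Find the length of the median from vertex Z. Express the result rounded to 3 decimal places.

Median from Z: ½√(2·x² + 2·y² − z²) ≈ 149.4.

m_Z ≈ 149.402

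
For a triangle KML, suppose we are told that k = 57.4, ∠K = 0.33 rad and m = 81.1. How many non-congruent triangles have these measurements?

2

m·sin K = 81.1·sin(0.33 rad) ≈ 26.28.
Since m sin K < k < m (26.28 < 57.4 < 81.1), two triangles exist.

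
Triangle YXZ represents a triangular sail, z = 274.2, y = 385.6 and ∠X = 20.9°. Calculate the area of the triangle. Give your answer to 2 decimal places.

Area = ½·z·y·sin X ≈ 18859.

area ≈ 18859.23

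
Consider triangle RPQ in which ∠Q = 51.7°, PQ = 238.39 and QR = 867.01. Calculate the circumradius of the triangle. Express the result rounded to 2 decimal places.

By the law of cosines, RP² = PQ² + QR² − 2·PQ·QR·cos Q = 5.5234e+05, so RP ≈ 743.19.
Area = ½·PQ·QR·sin Q ≈ 81101.
Circumradius = RP/(2 sin Q) ≈ 473.51.

473.51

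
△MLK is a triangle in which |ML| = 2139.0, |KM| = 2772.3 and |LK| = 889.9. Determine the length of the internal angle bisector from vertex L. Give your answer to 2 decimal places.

t_L ≈ 555.75

By the law of cosines, cos L = (|ML|² + |LK|² − |KM|²) / (2·|ML|·|LK|) ≈ -0.60899, so ∠L ≈ 127.52°.
The bisector from L has length 2·|ML|·|LK|·cos(∠L/2)/(|ML|+|LK|) ≈ 555.75.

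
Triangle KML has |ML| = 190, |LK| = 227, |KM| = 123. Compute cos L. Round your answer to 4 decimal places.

By the law of cosines, cos L = (|ML|² + |LK|² − |KM|²) / (2·|ML|·|LK|) ≈ 0.84048, so ∠L ≈ 32.81°.

cos L ≈ 0.8405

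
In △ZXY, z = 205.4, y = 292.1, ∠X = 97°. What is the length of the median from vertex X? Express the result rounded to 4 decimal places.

m_X ≈ 167.9940

By the law of cosines, x² = y² + z² − 2·y·z·cos X = 1.4214e+05, so x ≈ 377.01.
Median from X: ½√(2·y² + 2·z² − x²) ≈ 167.99.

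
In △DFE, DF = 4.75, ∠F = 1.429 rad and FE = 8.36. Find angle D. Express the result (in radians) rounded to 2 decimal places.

1.16

By the law of cosines, ED² = DF² + FE² − 2·DF·FE·cos F = 81.228, so ED ≈ 9.0127.
Law of cosines again: cos D = (ED² + DF² − FE²)/(2·ED·DF) ≈ 0.39595, so ∠D ≈ 1.164 rad.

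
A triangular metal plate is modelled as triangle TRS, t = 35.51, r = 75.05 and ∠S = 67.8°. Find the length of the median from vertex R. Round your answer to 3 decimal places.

40.769

By the law of cosines, s² = t² + r² − 2·t·r·cos S = 4879.6, so s ≈ 69.854.
Median from R: ½√(2·s² + 2·t² − r²) ≈ 40.769.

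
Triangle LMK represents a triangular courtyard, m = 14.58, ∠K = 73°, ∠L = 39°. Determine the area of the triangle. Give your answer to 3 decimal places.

The third angle is ∠M = 180° − ∠K − ∠L = 68.00°.
Law of sines: l = m·sin L/sin M ≈ 9.8961.
Law of sines: k = m·sin K/sin M ≈ 15.038.
Area = ½·m·l·sin K ≈ 68.99.

area ≈ 68.990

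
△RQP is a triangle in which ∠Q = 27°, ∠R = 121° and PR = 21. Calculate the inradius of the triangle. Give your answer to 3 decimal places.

The third angle is ∠P = 180° − ∠R − ∠Q = 32.00°.
Law of sines: QP = PR·sin R/sin Q ≈ 39.65.
Law of sines: RQ = PR·sin P/sin Q ≈ 24.512.
Area = ½·PR·QP·sin P ≈ 220.62.
Semiperimeter s = (39.65+21+24.512)/2 = 42.581.
Inradius = area/s = 220.62/42.581 ≈ 5.1811.

5.181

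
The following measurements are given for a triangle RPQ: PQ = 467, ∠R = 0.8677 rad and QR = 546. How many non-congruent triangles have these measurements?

2

QR·sin R = 546·sin(0.8677 rad) ≈ 416.5.
Since QR sin R < PQ < QR (416.5 < 467 < 546), two triangles exist.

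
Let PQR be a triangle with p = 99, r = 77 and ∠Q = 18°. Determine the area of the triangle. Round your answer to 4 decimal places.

Area = ½·r·p·sin Q ≈ 1177.8.

1177.8183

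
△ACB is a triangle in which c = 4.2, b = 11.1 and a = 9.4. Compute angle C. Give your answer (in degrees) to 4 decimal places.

By the law of cosines, cos C = (b² + a² − c²) / (2·b·a) ≈ 0.92932, so ∠C ≈ 21.67°.

∠C ≈ 21.6713°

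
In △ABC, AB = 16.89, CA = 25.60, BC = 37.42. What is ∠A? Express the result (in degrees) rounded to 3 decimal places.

∠A ≈ 122.107°

By the law of cosines, cos A = (CA² + AB² − BC²) / (2·CA·AB) ≈ -0.53150, so ∠A ≈ 122.11°.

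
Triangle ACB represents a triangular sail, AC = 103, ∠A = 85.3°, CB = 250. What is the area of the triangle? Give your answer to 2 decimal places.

12133.25

Law of sines: sin B = AC·sin A/CB ≈ 0.41061.
Since CB ≥ AC, only the acute value applies: ∠B ≈ 24.24°.
Then ∠C = 180° − ∠A − ∠B ≈ 70.46°.
Law of sines gives BA = CB·sin C/sin A ≈ 236.39.
Area = ½·CB·AC·sin C ≈ 12133.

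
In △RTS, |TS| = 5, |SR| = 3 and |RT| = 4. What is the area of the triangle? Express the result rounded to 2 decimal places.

Semiperimeter s = (5 + 3 + 4)/2 = 6.
Heron's formula: area = √(6·1·3·2) ≈ 6.

area ≈ 6.00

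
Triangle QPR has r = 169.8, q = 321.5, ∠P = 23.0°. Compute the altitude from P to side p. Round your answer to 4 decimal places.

h_P ≈ 119.8174

By the law of cosines, p² = r² + q² − 2·r·q·cos P = 31692, so p ≈ 178.02.
Area = ½·r·q·sin P ≈ 10665.
The altitude from P has length 2·area/p ≈ 119.82.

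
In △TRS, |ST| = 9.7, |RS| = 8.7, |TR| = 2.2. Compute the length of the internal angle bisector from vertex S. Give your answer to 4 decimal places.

9.1205

By the law of cosines, cos S = (|RS|² + |ST|² − |TR|²) / (2·|RS|·|ST|) ≈ 0.97725, so ∠S ≈ 12.25°.
The bisector from S has length 2·|RS|·|ST|·cos(∠S/2)/(|RS|+|ST|) ≈ 9.1205.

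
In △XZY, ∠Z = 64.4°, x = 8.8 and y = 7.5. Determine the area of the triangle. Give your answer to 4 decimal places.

area ≈ 29.7605

Area = ½·y·x·sin Z ≈ 29.76.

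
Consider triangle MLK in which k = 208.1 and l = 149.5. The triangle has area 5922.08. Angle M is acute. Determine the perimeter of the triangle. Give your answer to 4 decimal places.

447.7085

From area = ½·l·k·sin M, we get sin M = 2·area/(l·k) ≈ 0.38071.
Taking the acute solution, ∠M ≈ 22.38°.
Law of cosines then gives m ≈ 90.108.
Perimeter = 90.108 + 149.5 + 208.1 = 447.71.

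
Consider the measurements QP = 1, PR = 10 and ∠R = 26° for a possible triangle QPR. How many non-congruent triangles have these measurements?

PR·sin R = 10·sin(26°) ≈ 4.384.
Since QP = 1 < 4.384 = PR sin R, no triangle exists.

0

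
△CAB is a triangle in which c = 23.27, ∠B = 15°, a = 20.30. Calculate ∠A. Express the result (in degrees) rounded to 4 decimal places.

∠A ≈ 55.1261°

By the law of cosines, b² = c² + a² − 2·c·a·cos B = 41.013, so b ≈ 6.4041.
Law of cosines again: cos A = (b² + c² − a²)/(2·b·c) ≈ 0.57177, so ∠A ≈ 55.13°.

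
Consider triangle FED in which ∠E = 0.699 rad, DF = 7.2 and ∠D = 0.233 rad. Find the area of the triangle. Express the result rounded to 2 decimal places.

The third angle is ∠F = π − ∠E − ∠D = 2.210 rad.
Law of sines: ED = DF·sin F/sin E ≈ 8.9832.
Law of sines: FE = DF·sin D/sin E ≈ 2.5837.
Area = ½·DF·ED·sin D ≈ 7.4671.

area ≈ 7.47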